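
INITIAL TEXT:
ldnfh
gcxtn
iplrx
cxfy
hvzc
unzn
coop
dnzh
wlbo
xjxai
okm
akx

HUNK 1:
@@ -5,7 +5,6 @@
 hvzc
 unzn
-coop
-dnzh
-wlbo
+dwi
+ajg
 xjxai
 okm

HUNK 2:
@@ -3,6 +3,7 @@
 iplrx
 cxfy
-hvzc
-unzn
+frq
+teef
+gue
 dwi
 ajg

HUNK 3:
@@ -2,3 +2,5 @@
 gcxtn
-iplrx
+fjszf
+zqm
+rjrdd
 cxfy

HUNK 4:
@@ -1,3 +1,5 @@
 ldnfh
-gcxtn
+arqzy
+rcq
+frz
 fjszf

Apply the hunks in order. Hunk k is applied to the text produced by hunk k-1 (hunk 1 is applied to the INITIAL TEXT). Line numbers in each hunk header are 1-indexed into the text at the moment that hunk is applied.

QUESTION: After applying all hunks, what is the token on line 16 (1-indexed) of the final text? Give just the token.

Hunk 1: at line 5 remove [coop,dnzh,wlbo] add [dwi,ajg] -> 11 lines: ldnfh gcxtn iplrx cxfy hvzc unzn dwi ajg xjxai okm akx
Hunk 2: at line 3 remove [hvzc,unzn] add [frq,teef,gue] -> 12 lines: ldnfh gcxtn iplrx cxfy frq teef gue dwi ajg xjxai okm akx
Hunk 3: at line 2 remove [iplrx] add [fjszf,zqm,rjrdd] -> 14 lines: ldnfh gcxtn fjszf zqm rjrdd cxfy frq teef gue dwi ajg xjxai okm akx
Hunk 4: at line 1 remove [gcxtn] add [arqzy,rcq,frz] -> 16 lines: ldnfh arqzy rcq frz fjszf zqm rjrdd cxfy frq teef gue dwi ajg xjxai okm akx
Final line 16: akx

Answer: akx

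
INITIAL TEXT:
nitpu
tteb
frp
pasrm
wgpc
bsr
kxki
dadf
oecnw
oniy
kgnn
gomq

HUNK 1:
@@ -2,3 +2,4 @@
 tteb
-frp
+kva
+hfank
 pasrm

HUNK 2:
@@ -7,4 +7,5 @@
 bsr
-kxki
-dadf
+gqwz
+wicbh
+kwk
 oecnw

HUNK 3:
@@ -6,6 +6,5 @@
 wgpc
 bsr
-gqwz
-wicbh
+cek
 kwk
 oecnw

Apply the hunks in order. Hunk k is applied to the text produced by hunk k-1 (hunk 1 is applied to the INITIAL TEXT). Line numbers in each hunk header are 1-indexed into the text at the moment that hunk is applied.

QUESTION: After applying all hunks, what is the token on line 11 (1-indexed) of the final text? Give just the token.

Hunk 1: at line 2 remove [frp] add [kva,hfank] -> 13 lines: nitpu tteb kva hfank pasrm wgpc bsr kxki dadf oecnw oniy kgnn gomq
Hunk 2: at line 7 remove [kxki,dadf] add [gqwz,wicbh,kwk] -> 14 lines: nitpu tteb kva hfank pasrm wgpc bsr gqwz wicbh kwk oecnw oniy kgnn gomq
Hunk 3: at line 6 remove [gqwz,wicbh] add [cek] -> 13 lines: nitpu tteb kva hfank pasrm wgpc bsr cek kwk oecnw oniy kgnn gomq
Final line 11: oniy

Answer: oniy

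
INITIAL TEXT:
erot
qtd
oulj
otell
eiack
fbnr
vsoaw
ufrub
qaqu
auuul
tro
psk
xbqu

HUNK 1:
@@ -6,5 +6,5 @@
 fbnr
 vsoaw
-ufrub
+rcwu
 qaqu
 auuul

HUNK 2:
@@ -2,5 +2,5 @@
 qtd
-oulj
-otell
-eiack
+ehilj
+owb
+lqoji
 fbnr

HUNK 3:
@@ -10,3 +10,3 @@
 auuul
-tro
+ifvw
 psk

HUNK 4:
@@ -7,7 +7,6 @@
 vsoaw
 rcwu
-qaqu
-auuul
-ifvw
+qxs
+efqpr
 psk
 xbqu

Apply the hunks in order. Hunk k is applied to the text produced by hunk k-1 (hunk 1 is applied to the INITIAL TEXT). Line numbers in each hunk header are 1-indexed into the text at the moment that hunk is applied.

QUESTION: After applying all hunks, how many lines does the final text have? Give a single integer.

Answer: 12

Derivation:
Hunk 1: at line 6 remove [ufrub] add [rcwu] -> 13 lines: erot qtd oulj otell eiack fbnr vsoaw rcwu qaqu auuul tro psk xbqu
Hunk 2: at line 2 remove [oulj,otell,eiack] add [ehilj,owb,lqoji] -> 13 lines: erot qtd ehilj owb lqoji fbnr vsoaw rcwu qaqu auuul tro psk xbqu
Hunk 3: at line 10 remove [tro] add [ifvw] -> 13 lines: erot qtd ehilj owb lqoji fbnr vsoaw rcwu qaqu auuul ifvw psk xbqu
Hunk 4: at line 7 remove [qaqu,auuul,ifvw] add [qxs,efqpr] -> 12 lines: erot qtd ehilj owb lqoji fbnr vsoaw rcwu qxs efqpr psk xbqu
Final line count: 12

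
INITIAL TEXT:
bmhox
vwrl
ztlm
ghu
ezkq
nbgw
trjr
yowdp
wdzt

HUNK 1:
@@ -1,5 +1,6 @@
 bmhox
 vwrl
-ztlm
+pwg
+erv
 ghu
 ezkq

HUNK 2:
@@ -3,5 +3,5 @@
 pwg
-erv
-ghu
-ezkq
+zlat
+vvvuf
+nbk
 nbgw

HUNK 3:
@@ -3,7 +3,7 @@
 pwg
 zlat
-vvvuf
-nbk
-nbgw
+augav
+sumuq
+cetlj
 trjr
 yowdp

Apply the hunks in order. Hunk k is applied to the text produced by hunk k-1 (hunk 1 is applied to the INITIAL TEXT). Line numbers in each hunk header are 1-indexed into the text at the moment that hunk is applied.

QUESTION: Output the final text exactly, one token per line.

Answer: bmhox
vwrl
pwg
zlat
augav
sumuq
cetlj
trjr
yowdp
wdzt

Derivation:
Hunk 1: at line 1 remove [ztlm] add [pwg,erv] -> 10 lines: bmhox vwrl pwg erv ghu ezkq nbgw trjr yowdp wdzt
Hunk 2: at line 3 remove [erv,ghu,ezkq] add [zlat,vvvuf,nbk] -> 10 lines: bmhox vwrl pwg zlat vvvuf nbk nbgw trjr yowdp wdzt
Hunk 3: at line 3 remove [vvvuf,nbk,nbgw] add [augav,sumuq,cetlj] -> 10 lines: bmhox vwrl pwg zlat augav sumuq cetlj trjr yowdp wdzt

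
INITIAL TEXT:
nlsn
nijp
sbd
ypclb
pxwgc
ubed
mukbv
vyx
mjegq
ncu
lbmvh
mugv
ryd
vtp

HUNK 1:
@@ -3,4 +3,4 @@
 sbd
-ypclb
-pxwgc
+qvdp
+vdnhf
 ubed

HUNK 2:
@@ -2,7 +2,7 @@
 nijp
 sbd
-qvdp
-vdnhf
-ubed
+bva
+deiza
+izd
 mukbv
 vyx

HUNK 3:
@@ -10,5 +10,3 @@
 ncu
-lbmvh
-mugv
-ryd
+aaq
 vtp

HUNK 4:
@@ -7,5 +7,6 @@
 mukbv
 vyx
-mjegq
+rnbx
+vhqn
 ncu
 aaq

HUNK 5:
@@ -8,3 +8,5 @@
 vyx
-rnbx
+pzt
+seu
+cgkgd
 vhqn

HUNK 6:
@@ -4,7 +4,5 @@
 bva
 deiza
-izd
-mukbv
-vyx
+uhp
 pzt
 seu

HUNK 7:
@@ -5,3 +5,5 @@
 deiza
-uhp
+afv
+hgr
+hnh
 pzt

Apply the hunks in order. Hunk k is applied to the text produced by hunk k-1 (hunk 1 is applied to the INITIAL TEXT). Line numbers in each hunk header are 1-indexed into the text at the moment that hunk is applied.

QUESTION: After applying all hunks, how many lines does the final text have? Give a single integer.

Hunk 1: at line 3 remove [ypclb,pxwgc] add [qvdp,vdnhf] -> 14 lines: nlsn nijp sbd qvdp vdnhf ubed mukbv vyx mjegq ncu lbmvh mugv ryd vtp
Hunk 2: at line 2 remove [qvdp,vdnhf,ubed] add [bva,deiza,izd] -> 14 lines: nlsn nijp sbd bva deiza izd mukbv vyx mjegq ncu lbmvh mugv ryd vtp
Hunk 3: at line 10 remove [lbmvh,mugv,ryd] add [aaq] -> 12 lines: nlsn nijp sbd bva deiza izd mukbv vyx mjegq ncu aaq vtp
Hunk 4: at line 7 remove [mjegq] add [rnbx,vhqn] -> 13 lines: nlsn nijp sbd bva deiza izd mukbv vyx rnbx vhqn ncu aaq vtp
Hunk 5: at line 8 remove [rnbx] add [pzt,seu,cgkgd] -> 15 lines: nlsn nijp sbd bva deiza izd mukbv vyx pzt seu cgkgd vhqn ncu aaq vtp
Hunk 6: at line 4 remove [izd,mukbv,vyx] add [uhp] -> 13 lines: nlsn nijp sbd bva deiza uhp pzt seu cgkgd vhqn ncu aaq vtp
Hunk 7: at line 5 remove [uhp] add [afv,hgr,hnh] -> 15 lines: nlsn nijp sbd bva deiza afv hgr hnh pzt seu cgkgd vhqn ncu aaq vtp
Final line count: 15

Answer: 15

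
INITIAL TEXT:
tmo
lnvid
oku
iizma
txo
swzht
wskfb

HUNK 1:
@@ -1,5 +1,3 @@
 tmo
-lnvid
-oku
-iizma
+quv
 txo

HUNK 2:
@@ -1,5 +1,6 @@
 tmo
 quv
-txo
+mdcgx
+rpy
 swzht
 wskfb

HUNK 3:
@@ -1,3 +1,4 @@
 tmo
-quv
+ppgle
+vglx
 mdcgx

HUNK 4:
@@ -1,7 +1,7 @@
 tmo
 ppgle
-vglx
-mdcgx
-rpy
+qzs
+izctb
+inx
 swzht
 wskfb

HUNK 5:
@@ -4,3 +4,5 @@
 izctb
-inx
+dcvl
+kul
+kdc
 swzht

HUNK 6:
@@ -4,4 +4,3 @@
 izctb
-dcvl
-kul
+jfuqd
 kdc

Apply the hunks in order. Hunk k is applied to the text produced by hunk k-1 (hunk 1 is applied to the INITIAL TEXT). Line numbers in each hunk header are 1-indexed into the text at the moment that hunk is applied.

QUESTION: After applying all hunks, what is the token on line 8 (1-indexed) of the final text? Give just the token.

Answer: wskfb

Derivation:
Hunk 1: at line 1 remove [lnvid,oku,iizma] add [quv] -> 5 lines: tmo quv txo swzht wskfb
Hunk 2: at line 1 remove [txo] add [mdcgx,rpy] -> 6 lines: tmo quv mdcgx rpy swzht wskfb
Hunk 3: at line 1 remove [quv] add [ppgle,vglx] -> 7 lines: tmo ppgle vglx mdcgx rpy swzht wskfb
Hunk 4: at line 1 remove [vglx,mdcgx,rpy] add [qzs,izctb,inx] -> 7 lines: tmo ppgle qzs izctb inx swzht wskfb
Hunk 5: at line 4 remove [inx] add [dcvl,kul,kdc] -> 9 lines: tmo ppgle qzs izctb dcvl kul kdc swzht wskfb
Hunk 6: at line 4 remove [dcvl,kul] add [jfuqd] -> 8 lines: tmo ppgle qzs izctb jfuqd kdc swzht wskfb
Final line 8: wskfb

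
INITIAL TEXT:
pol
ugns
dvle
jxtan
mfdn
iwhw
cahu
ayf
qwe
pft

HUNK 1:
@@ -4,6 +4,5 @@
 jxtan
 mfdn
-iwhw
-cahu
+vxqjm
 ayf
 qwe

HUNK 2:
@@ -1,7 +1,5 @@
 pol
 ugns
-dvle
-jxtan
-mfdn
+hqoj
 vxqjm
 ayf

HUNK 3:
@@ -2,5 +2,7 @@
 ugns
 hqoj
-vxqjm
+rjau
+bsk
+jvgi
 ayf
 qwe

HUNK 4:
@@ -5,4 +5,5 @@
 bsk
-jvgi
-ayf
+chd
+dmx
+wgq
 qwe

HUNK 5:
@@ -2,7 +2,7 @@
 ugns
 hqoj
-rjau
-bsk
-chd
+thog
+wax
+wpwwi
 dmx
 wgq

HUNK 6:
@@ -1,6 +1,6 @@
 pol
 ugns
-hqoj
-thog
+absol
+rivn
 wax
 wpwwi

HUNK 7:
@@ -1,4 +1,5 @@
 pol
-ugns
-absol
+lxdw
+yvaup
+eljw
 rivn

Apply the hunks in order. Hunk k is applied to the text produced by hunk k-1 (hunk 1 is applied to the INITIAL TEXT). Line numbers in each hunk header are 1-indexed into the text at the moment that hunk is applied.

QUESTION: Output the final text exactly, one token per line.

Answer: pol
lxdw
yvaup
eljw
rivn
wax
wpwwi
dmx
wgq
qwe
pft

Derivation:
Hunk 1: at line 4 remove [iwhw,cahu] add [vxqjm] -> 9 lines: pol ugns dvle jxtan mfdn vxqjm ayf qwe pft
Hunk 2: at line 1 remove [dvle,jxtan,mfdn] add [hqoj] -> 7 lines: pol ugns hqoj vxqjm ayf qwe pft
Hunk 3: at line 2 remove [vxqjm] add [rjau,bsk,jvgi] -> 9 lines: pol ugns hqoj rjau bsk jvgi ayf qwe pft
Hunk 4: at line 5 remove [jvgi,ayf] add [chd,dmx,wgq] -> 10 lines: pol ugns hqoj rjau bsk chd dmx wgq qwe pft
Hunk 5: at line 2 remove [rjau,bsk,chd] add [thog,wax,wpwwi] -> 10 lines: pol ugns hqoj thog wax wpwwi dmx wgq qwe pft
Hunk 6: at line 1 remove [hqoj,thog] add [absol,rivn] -> 10 lines: pol ugns absol rivn wax wpwwi dmx wgq qwe pft
Hunk 7: at line 1 remove [ugns,absol] add [lxdw,yvaup,eljw] -> 11 lines: pol lxdw yvaup eljw rivn wax wpwwi dmx wgq qwe pft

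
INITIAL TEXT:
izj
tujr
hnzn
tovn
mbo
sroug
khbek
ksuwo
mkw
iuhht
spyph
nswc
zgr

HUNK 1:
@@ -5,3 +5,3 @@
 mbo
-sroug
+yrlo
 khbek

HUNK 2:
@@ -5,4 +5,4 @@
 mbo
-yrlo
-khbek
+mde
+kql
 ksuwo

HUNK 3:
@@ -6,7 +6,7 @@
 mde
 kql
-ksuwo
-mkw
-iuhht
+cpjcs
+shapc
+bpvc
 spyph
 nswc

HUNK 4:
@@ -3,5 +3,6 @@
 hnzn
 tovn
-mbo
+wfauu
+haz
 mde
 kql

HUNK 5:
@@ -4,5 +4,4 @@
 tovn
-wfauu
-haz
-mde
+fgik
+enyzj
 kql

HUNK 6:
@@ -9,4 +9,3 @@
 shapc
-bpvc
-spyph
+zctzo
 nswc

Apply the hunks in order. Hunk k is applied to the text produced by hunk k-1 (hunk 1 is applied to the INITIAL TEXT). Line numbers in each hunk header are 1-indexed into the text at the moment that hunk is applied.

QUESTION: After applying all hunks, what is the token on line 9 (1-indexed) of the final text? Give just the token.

Answer: shapc

Derivation:
Hunk 1: at line 5 remove [sroug] add [yrlo] -> 13 lines: izj tujr hnzn tovn mbo yrlo khbek ksuwo mkw iuhht spyph nswc zgr
Hunk 2: at line 5 remove [yrlo,khbek] add [mde,kql] -> 13 lines: izj tujr hnzn tovn mbo mde kql ksuwo mkw iuhht spyph nswc zgr
Hunk 3: at line 6 remove [ksuwo,mkw,iuhht] add [cpjcs,shapc,bpvc] -> 13 lines: izj tujr hnzn tovn mbo mde kql cpjcs shapc bpvc spyph nswc zgr
Hunk 4: at line 3 remove [mbo] add [wfauu,haz] -> 14 lines: izj tujr hnzn tovn wfauu haz mde kql cpjcs shapc bpvc spyph nswc zgr
Hunk 5: at line 4 remove [wfauu,haz,mde] add [fgik,enyzj] -> 13 lines: izj tujr hnzn tovn fgik enyzj kql cpjcs shapc bpvc spyph nswc zgr
Hunk 6: at line 9 remove [bpvc,spyph] add [zctzo] -> 12 lines: izj tujr hnzn tovn fgik enyzj kql cpjcs shapc zctzo nswc zgr
Final line 9: shapc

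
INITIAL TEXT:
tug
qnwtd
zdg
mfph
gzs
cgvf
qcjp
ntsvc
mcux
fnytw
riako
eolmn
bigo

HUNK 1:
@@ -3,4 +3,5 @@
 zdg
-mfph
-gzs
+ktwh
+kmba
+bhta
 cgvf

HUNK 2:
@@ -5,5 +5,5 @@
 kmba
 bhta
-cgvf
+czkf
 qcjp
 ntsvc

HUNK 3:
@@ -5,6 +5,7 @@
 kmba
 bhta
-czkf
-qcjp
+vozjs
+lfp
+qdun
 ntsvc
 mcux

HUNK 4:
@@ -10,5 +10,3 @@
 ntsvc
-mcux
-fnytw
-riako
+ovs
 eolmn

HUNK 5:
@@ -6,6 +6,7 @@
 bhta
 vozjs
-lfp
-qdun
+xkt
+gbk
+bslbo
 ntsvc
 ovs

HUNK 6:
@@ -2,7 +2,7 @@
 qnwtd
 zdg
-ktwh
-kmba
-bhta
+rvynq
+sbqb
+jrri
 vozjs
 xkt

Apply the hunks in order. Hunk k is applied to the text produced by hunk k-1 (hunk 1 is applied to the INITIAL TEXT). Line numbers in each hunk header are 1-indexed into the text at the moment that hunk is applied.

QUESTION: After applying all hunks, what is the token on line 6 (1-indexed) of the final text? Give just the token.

Hunk 1: at line 3 remove [mfph,gzs] add [ktwh,kmba,bhta] -> 14 lines: tug qnwtd zdg ktwh kmba bhta cgvf qcjp ntsvc mcux fnytw riako eolmn bigo
Hunk 2: at line 5 remove [cgvf] add [czkf] -> 14 lines: tug qnwtd zdg ktwh kmba bhta czkf qcjp ntsvc mcux fnytw riako eolmn bigo
Hunk 3: at line 5 remove [czkf,qcjp] add [vozjs,lfp,qdun] -> 15 lines: tug qnwtd zdg ktwh kmba bhta vozjs lfp qdun ntsvc mcux fnytw riako eolmn bigo
Hunk 4: at line 10 remove [mcux,fnytw,riako] add [ovs] -> 13 lines: tug qnwtd zdg ktwh kmba bhta vozjs lfp qdun ntsvc ovs eolmn bigo
Hunk 5: at line 6 remove [lfp,qdun] add [xkt,gbk,bslbo] -> 14 lines: tug qnwtd zdg ktwh kmba bhta vozjs xkt gbk bslbo ntsvc ovs eolmn bigo
Hunk 6: at line 2 remove [ktwh,kmba,bhta] add [rvynq,sbqb,jrri] -> 14 lines: tug qnwtd zdg rvynq sbqb jrri vozjs xkt gbk bslbo ntsvc ovs eolmn bigo
Final line 6: jrri

Answer: jrri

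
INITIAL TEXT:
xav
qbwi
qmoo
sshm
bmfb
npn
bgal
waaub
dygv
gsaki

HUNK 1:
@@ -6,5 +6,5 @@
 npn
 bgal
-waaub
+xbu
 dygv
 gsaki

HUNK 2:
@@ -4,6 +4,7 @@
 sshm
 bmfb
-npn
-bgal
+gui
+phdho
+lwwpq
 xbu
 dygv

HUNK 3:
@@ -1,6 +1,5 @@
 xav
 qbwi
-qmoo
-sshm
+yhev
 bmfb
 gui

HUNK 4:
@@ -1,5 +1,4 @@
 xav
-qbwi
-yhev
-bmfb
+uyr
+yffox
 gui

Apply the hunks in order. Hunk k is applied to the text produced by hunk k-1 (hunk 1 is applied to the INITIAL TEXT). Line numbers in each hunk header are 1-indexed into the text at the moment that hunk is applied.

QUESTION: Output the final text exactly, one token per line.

Hunk 1: at line 6 remove [waaub] add [xbu] -> 10 lines: xav qbwi qmoo sshm bmfb npn bgal xbu dygv gsaki
Hunk 2: at line 4 remove [npn,bgal] add [gui,phdho,lwwpq] -> 11 lines: xav qbwi qmoo sshm bmfb gui phdho lwwpq xbu dygv gsaki
Hunk 3: at line 1 remove [qmoo,sshm] add [yhev] -> 10 lines: xav qbwi yhev bmfb gui phdho lwwpq xbu dygv gsaki
Hunk 4: at line 1 remove [qbwi,yhev,bmfb] add [uyr,yffox] -> 9 lines: xav uyr yffox gui phdho lwwpq xbu dygv gsaki

Answer: xav
uyr
yffox
gui
phdho
lwwpq
xbu
dygv
gsaki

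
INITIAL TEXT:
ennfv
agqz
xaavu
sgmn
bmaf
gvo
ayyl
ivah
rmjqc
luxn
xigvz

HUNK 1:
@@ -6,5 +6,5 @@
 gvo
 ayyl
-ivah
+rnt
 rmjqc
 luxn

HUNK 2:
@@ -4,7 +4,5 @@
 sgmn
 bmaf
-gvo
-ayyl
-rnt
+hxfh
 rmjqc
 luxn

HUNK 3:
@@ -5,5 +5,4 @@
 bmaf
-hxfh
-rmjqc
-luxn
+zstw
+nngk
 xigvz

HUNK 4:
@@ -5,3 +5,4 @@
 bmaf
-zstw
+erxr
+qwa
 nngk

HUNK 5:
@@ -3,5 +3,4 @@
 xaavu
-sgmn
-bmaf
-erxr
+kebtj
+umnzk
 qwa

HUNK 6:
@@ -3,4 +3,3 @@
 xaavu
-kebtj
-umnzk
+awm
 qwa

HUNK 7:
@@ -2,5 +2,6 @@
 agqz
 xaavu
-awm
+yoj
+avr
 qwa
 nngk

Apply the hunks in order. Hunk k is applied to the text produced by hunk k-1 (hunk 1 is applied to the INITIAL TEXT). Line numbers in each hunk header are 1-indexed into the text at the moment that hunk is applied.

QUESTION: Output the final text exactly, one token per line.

Answer: ennfv
agqz
xaavu
yoj
avr
qwa
nngk
xigvz

Derivation:
Hunk 1: at line 6 remove [ivah] add [rnt] -> 11 lines: ennfv agqz xaavu sgmn bmaf gvo ayyl rnt rmjqc luxn xigvz
Hunk 2: at line 4 remove [gvo,ayyl,rnt] add [hxfh] -> 9 lines: ennfv agqz xaavu sgmn bmaf hxfh rmjqc luxn xigvz
Hunk 3: at line 5 remove [hxfh,rmjqc,luxn] add [zstw,nngk] -> 8 lines: ennfv agqz xaavu sgmn bmaf zstw nngk xigvz
Hunk 4: at line 5 remove [zstw] add [erxr,qwa] -> 9 lines: ennfv agqz xaavu sgmn bmaf erxr qwa nngk xigvz
Hunk 5: at line 3 remove [sgmn,bmaf,erxr] add [kebtj,umnzk] -> 8 lines: ennfv agqz xaavu kebtj umnzk qwa nngk xigvz
Hunk 6: at line 3 remove [kebtj,umnzk] add [awm] -> 7 lines: ennfv agqz xaavu awm qwa nngk xigvz
Hunk 7: at line 2 remove [awm] add [yoj,avr] -> 8 lines: ennfv agqz xaavu yoj avr qwa nngk xigvz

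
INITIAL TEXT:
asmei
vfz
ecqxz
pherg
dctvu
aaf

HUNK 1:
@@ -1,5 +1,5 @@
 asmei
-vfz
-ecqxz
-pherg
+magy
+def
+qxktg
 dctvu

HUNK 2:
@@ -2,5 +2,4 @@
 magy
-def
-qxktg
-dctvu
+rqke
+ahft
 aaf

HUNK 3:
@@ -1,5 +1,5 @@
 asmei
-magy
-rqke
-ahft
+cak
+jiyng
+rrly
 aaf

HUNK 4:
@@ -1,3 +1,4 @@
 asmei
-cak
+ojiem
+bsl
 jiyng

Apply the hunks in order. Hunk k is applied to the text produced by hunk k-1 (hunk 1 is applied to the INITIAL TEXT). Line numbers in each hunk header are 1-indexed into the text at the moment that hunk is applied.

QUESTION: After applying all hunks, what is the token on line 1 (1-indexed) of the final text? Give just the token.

Hunk 1: at line 1 remove [vfz,ecqxz,pherg] add [magy,def,qxktg] -> 6 lines: asmei magy def qxktg dctvu aaf
Hunk 2: at line 2 remove [def,qxktg,dctvu] add [rqke,ahft] -> 5 lines: asmei magy rqke ahft aaf
Hunk 3: at line 1 remove [magy,rqke,ahft] add [cak,jiyng,rrly] -> 5 lines: asmei cak jiyng rrly aaf
Hunk 4: at line 1 remove [cak] add [ojiem,bsl] -> 6 lines: asmei ojiem bsl jiyng rrly aaf
Final line 1: asmei

Answer: asmei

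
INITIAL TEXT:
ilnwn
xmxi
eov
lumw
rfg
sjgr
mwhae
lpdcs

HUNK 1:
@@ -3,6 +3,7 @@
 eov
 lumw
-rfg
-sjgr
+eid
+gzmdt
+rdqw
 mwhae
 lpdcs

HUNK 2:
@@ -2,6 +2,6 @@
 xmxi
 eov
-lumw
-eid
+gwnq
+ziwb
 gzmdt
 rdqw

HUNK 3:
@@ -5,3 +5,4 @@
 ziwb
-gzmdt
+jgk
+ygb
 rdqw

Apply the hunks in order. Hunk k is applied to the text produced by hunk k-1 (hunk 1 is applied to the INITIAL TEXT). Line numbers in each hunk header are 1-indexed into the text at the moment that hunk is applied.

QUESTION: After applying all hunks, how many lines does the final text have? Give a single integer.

Hunk 1: at line 3 remove [rfg,sjgr] add [eid,gzmdt,rdqw] -> 9 lines: ilnwn xmxi eov lumw eid gzmdt rdqw mwhae lpdcs
Hunk 2: at line 2 remove [lumw,eid] add [gwnq,ziwb] -> 9 lines: ilnwn xmxi eov gwnq ziwb gzmdt rdqw mwhae lpdcs
Hunk 3: at line 5 remove [gzmdt] add [jgk,ygb] -> 10 lines: ilnwn xmxi eov gwnq ziwb jgk ygb rdqw mwhae lpdcs
Final line count: 10

Answer: 10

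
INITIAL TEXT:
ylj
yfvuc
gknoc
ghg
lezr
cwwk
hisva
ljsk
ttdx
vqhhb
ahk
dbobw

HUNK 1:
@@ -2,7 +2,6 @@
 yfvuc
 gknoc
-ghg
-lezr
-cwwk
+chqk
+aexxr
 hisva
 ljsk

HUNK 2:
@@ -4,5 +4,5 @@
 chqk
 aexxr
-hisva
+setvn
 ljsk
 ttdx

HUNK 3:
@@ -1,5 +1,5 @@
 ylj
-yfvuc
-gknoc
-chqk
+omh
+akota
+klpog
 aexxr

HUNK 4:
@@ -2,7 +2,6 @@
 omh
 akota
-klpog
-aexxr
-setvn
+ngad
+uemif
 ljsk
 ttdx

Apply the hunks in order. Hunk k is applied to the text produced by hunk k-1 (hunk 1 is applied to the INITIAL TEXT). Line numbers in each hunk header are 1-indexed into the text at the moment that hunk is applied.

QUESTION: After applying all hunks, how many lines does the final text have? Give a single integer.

Hunk 1: at line 2 remove [ghg,lezr,cwwk] add [chqk,aexxr] -> 11 lines: ylj yfvuc gknoc chqk aexxr hisva ljsk ttdx vqhhb ahk dbobw
Hunk 2: at line 4 remove [hisva] add [setvn] -> 11 lines: ylj yfvuc gknoc chqk aexxr setvn ljsk ttdx vqhhb ahk dbobw
Hunk 3: at line 1 remove [yfvuc,gknoc,chqk] add [omh,akota,klpog] -> 11 lines: ylj omh akota klpog aexxr setvn ljsk ttdx vqhhb ahk dbobw
Hunk 4: at line 2 remove [klpog,aexxr,setvn] add [ngad,uemif] -> 10 lines: ylj omh akota ngad uemif ljsk ttdx vqhhb ahk dbobw
Final line count: 10

Answer: 10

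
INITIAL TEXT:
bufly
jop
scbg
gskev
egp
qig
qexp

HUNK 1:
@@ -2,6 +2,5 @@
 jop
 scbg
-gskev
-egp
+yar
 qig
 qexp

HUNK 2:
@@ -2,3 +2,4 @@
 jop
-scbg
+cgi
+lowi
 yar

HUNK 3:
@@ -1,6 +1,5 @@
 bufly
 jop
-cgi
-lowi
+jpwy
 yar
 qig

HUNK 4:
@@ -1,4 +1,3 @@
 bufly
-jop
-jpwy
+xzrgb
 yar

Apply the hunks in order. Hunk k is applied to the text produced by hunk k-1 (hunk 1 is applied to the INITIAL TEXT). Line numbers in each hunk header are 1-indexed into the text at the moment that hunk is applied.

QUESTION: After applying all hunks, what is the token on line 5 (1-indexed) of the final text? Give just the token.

Answer: qexp

Derivation:
Hunk 1: at line 2 remove [gskev,egp] add [yar] -> 6 lines: bufly jop scbg yar qig qexp
Hunk 2: at line 2 remove [scbg] add [cgi,lowi] -> 7 lines: bufly jop cgi lowi yar qig qexp
Hunk 3: at line 1 remove [cgi,lowi] add [jpwy] -> 6 lines: bufly jop jpwy yar qig qexp
Hunk 4: at line 1 remove [jop,jpwy] add [xzrgb] -> 5 lines: bufly xzrgb yar qig qexp
Final line 5: qexp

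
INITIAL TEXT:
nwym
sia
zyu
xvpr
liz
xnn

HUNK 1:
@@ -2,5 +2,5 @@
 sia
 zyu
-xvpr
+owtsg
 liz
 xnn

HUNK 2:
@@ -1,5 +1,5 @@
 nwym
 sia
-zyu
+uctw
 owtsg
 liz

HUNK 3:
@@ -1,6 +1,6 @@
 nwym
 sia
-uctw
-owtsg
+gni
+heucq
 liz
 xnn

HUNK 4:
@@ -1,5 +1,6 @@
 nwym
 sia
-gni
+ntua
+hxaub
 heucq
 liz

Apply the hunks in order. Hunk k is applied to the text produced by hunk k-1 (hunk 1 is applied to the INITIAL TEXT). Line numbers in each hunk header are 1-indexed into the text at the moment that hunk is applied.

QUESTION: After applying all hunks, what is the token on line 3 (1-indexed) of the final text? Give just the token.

Answer: ntua

Derivation:
Hunk 1: at line 2 remove [xvpr] add [owtsg] -> 6 lines: nwym sia zyu owtsg liz xnn
Hunk 2: at line 1 remove [zyu] add [uctw] -> 6 lines: nwym sia uctw owtsg liz xnn
Hunk 3: at line 1 remove [uctw,owtsg] add [gni,heucq] -> 6 lines: nwym sia gni heucq liz xnn
Hunk 4: at line 1 remove [gni] add [ntua,hxaub] -> 7 lines: nwym sia ntua hxaub heucq liz xnn
Final line 3: ntua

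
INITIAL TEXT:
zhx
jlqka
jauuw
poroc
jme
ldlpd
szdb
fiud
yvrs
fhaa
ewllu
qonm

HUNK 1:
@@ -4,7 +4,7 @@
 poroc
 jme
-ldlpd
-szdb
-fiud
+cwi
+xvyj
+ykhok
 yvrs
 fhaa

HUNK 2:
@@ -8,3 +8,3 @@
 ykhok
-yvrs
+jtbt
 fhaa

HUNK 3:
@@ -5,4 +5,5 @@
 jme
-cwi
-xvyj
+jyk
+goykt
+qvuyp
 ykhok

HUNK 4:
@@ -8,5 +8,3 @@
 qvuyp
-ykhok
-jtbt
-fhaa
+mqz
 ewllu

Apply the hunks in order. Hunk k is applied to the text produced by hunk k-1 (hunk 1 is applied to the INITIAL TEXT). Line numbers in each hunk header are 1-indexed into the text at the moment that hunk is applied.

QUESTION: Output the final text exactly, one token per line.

Hunk 1: at line 4 remove [ldlpd,szdb,fiud] add [cwi,xvyj,ykhok] -> 12 lines: zhx jlqka jauuw poroc jme cwi xvyj ykhok yvrs fhaa ewllu qonm
Hunk 2: at line 8 remove [yvrs] add [jtbt] -> 12 lines: zhx jlqka jauuw poroc jme cwi xvyj ykhok jtbt fhaa ewllu qonm
Hunk 3: at line 5 remove [cwi,xvyj] add [jyk,goykt,qvuyp] -> 13 lines: zhx jlqka jauuw poroc jme jyk goykt qvuyp ykhok jtbt fhaa ewllu qonm
Hunk 4: at line 8 remove [ykhok,jtbt,fhaa] add [mqz] -> 11 lines: zhx jlqka jauuw poroc jme jyk goykt qvuyp mqz ewllu qonm

Answer: zhx
jlqka
jauuw
poroc
jme
jyk
goykt
qvuyp
mqz
ewllu
qonm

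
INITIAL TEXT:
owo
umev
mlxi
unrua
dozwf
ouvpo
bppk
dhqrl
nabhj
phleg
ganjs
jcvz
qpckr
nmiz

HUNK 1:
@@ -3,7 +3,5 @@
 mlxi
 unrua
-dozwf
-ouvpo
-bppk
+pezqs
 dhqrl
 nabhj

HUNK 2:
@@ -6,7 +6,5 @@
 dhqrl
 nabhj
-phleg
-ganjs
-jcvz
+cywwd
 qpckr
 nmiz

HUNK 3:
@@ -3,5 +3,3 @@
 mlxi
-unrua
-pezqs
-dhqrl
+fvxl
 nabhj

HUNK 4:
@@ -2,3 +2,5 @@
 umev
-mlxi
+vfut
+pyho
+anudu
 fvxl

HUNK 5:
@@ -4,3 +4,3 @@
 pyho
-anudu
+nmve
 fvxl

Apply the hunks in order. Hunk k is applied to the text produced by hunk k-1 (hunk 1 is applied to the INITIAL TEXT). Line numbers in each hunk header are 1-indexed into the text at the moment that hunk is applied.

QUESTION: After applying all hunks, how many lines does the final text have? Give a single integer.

Hunk 1: at line 3 remove [dozwf,ouvpo,bppk] add [pezqs] -> 12 lines: owo umev mlxi unrua pezqs dhqrl nabhj phleg ganjs jcvz qpckr nmiz
Hunk 2: at line 6 remove [phleg,ganjs,jcvz] add [cywwd] -> 10 lines: owo umev mlxi unrua pezqs dhqrl nabhj cywwd qpckr nmiz
Hunk 3: at line 3 remove [unrua,pezqs,dhqrl] add [fvxl] -> 8 lines: owo umev mlxi fvxl nabhj cywwd qpckr nmiz
Hunk 4: at line 2 remove [mlxi] add [vfut,pyho,anudu] -> 10 lines: owo umev vfut pyho anudu fvxl nabhj cywwd qpckr nmiz
Hunk 5: at line 4 remove [anudu] add [nmve] -> 10 lines: owo umev vfut pyho nmve fvxl nabhj cywwd qpckr nmiz
Final line count: 10

Answer: 10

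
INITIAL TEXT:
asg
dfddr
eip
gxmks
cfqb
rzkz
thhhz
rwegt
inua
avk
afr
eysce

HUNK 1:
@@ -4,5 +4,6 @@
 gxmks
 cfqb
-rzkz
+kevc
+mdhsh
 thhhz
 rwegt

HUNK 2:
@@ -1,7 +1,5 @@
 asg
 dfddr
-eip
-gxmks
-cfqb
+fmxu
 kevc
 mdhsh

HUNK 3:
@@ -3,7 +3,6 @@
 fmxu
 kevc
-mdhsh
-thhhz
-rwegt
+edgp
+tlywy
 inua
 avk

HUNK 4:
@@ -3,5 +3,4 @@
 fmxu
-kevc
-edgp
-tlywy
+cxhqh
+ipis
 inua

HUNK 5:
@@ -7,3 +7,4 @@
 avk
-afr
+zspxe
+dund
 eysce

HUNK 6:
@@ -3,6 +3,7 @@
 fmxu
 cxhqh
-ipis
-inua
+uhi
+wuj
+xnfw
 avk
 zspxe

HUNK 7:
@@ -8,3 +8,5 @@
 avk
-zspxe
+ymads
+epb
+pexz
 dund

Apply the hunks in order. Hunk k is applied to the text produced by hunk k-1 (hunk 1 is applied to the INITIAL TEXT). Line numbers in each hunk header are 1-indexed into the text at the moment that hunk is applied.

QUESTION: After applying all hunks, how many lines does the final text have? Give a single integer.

Hunk 1: at line 4 remove [rzkz] add [kevc,mdhsh] -> 13 lines: asg dfddr eip gxmks cfqb kevc mdhsh thhhz rwegt inua avk afr eysce
Hunk 2: at line 1 remove [eip,gxmks,cfqb] add [fmxu] -> 11 lines: asg dfddr fmxu kevc mdhsh thhhz rwegt inua avk afr eysce
Hunk 3: at line 3 remove [mdhsh,thhhz,rwegt] add [edgp,tlywy] -> 10 lines: asg dfddr fmxu kevc edgp tlywy inua avk afr eysce
Hunk 4: at line 3 remove [kevc,edgp,tlywy] add [cxhqh,ipis] -> 9 lines: asg dfddr fmxu cxhqh ipis inua avk afr eysce
Hunk 5: at line 7 remove [afr] add [zspxe,dund] -> 10 lines: asg dfddr fmxu cxhqh ipis inua avk zspxe dund eysce
Hunk 6: at line 3 remove [ipis,inua] add [uhi,wuj,xnfw] -> 11 lines: asg dfddr fmxu cxhqh uhi wuj xnfw avk zspxe dund eysce
Hunk 7: at line 8 remove [zspxe] add [ymads,epb,pexz] -> 13 lines: asg dfddr fmxu cxhqh uhi wuj xnfw avk ymads epb pexz dund eysce
Final line count: 13

Answer: 13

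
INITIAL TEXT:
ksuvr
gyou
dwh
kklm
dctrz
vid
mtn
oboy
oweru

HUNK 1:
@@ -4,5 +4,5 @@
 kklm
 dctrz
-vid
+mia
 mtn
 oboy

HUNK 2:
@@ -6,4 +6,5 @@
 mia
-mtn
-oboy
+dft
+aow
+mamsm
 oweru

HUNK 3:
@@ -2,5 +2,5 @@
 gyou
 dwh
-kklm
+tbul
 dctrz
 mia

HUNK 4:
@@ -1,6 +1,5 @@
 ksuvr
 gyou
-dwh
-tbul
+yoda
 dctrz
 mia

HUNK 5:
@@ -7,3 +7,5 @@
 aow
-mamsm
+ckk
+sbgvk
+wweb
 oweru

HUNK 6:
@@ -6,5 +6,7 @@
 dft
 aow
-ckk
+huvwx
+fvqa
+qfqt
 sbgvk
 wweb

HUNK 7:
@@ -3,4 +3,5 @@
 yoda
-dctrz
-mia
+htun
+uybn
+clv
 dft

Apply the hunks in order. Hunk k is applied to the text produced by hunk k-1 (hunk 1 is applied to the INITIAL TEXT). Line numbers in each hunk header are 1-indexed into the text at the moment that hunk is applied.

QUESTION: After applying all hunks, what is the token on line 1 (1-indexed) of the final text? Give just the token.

Answer: ksuvr

Derivation:
Hunk 1: at line 4 remove [vid] add [mia] -> 9 lines: ksuvr gyou dwh kklm dctrz mia mtn oboy oweru
Hunk 2: at line 6 remove [mtn,oboy] add [dft,aow,mamsm] -> 10 lines: ksuvr gyou dwh kklm dctrz mia dft aow mamsm oweru
Hunk 3: at line 2 remove [kklm] add [tbul] -> 10 lines: ksuvr gyou dwh tbul dctrz mia dft aow mamsm oweru
Hunk 4: at line 1 remove [dwh,tbul] add [yoda] -> 9 lines: ksuvr gyou yoda dctrz mia dft aow mamsm oweru
Hunk 5: at line 7 remove [mamsm] add [ckk,sbgvk,wweb] -> 11 lines: ksuvr gyou yoda dctrz mia dft aow ckk sbgvk wweb oweru
Hunk 6: at line 6 remove [ckk] add [huvwx,fvqa,qfqt] -> 13 lines: ksuvr gyou yoda dctrz mia dft aow huvwx fvqa qfqt sbgvk wweb oweru
Hunk 7: at line 3 remove [dctrz,mia] add [htun,uybn,clv] -> 14 lines: ksuvr gyou yoda htun uybn clv dft aow huvwx fvqa qfqt sbgvk wweb oweru
Final line 1: ksuvr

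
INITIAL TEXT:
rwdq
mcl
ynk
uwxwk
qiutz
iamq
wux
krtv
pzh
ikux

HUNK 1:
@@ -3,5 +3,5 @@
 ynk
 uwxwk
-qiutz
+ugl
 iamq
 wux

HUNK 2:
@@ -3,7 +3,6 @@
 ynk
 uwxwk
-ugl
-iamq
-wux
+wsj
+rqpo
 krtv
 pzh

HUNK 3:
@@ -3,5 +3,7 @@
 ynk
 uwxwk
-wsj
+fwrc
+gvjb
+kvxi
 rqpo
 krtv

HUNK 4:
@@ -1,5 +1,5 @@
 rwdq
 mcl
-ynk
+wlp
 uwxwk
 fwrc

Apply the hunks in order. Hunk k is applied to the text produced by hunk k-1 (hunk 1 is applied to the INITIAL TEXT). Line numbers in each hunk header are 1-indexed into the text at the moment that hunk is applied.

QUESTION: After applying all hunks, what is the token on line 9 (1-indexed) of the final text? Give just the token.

Answer: krtv

Derivation:
Hunk 1: at line 3 remove [qiutz] add [ugl] -> 10 lines: rwdq mcl ynk uwxwk ugl iamq wux krtv pzh ikux
Hunk 2: at line 3 remove [ugl,iamq,wux] add [wsj,rqpo] -> 9 lines: rwdq mcl ynk uwxwk wsj rqpo krtv pzh ikux
Hunk 3: at line 3 remove [wsj] add [fwrc,gvjb,kvxi] -> 11 lines: rwdq mcl ynk uwxwk fwrc gvjb kvxi rqpo krtv pzh ikux
Hunk 4: at line 1 remove [ynk] add [wlp] -> 11 lines: rwdq mcl wlp uwxwk fwrc gvjb kvxi rqpo krtv pzh ikux
Final line 9: krtv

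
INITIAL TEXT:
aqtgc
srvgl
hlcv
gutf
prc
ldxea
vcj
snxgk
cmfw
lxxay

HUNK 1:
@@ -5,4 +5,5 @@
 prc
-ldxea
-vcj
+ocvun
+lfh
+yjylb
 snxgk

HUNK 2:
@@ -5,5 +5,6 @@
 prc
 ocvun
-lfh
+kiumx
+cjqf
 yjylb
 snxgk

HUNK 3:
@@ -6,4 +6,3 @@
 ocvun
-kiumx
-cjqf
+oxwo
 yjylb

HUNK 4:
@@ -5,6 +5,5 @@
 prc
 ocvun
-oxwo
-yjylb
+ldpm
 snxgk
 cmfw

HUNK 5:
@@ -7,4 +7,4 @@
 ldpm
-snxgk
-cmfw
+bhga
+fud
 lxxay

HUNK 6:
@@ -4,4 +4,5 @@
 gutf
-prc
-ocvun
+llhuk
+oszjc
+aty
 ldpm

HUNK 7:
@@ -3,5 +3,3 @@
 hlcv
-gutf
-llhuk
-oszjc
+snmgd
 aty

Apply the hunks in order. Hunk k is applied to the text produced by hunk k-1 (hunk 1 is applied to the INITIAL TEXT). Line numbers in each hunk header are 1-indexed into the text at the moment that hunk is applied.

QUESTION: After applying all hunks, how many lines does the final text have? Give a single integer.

Answer: 9

Derivation:
Hunk 1: at line 5 remove [ldxea,vcj] add [ocvun,lfh,yjylb] -> 11 lines: aqtgc srvgl hlcv gutf prc ocvun lfh yjylb snxgk cmfw lxxay
Hunk 2: at line 5 remove [lfh] add [kiumx,cjqf] -> 12 lines: aqtgc srvgl hlcv gutf prc ocvun kiumx cjqf yjylb snxgk cmfw lxxay
Hunk 3: at line 6 remove [kiumx,cjqf] add [oxwo] -> 11 lines: aqtgc srvgl hlcv gutf prc ocvun oxwo yjylb snxgk cmfw lxxay
Hunk 4: at line 5 remove [oxwo,yjylb] add [ldpm] -> 10 lines: aqtgc srvgl hlcv gutf prc ocvun ldpm snxgk cmfw lxxay
Hunk 5: at line 7 remove [snxgk,cmfw] add [bhga,fud] -> 10 lines: aqtgc srvgl hlcv gutf prc ocvun ldpm bhga fud lxxay
Hunk 6: at line 4 remove [prc,ocvun] add [llhuk,oszjc,aty] -> 11 lines: aqtgc srvgl hlcv gutf llhuk oszjc aty ldpm bhga fud lxxay
Hunk 7: at line 3 remove [gutf,llhuk,oszjc] add [snmgd] -> 9 lines: aqtgc srvgl hlcv snmgd aty ldpm bhga fud lxxay
Final line count: 9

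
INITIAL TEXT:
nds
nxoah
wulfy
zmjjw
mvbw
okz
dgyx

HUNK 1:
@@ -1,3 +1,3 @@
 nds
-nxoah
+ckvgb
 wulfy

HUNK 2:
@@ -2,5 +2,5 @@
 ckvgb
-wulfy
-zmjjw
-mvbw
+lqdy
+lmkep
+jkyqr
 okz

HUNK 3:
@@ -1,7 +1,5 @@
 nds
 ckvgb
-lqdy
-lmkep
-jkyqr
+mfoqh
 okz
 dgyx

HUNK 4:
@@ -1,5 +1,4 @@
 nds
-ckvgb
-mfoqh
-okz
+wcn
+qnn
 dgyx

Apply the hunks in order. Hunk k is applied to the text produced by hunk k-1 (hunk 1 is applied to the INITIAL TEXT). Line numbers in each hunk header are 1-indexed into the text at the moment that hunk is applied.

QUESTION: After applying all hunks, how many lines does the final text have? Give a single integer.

Hunk 1: at line 1 remove [nxoah] add [ckvgb] -> 7 lines: nds ckvgb wulfy zmjjw mvbw okz dgyx
Hunk 2: at line 2 remove [wulfy,zmjjw,mvbw] add [lqdy,lmkep,jkyqr] -> 7 lines: nds ckvgb lqdy lmkep jkyqr okz dgyx
Hunk 3: at line 1 remove [lqdy,lmkep,jkyqr] add [mfoqh] -> 5 lines: nds ckvgb mfoqh okz dgyx
Hunk 4: at line 1 remove [ckvgb,mfoqh,okz] add [wcn,qnn] -> 4 lines: nds wcn qnn dgyx
Final line count: 4

Answer: 4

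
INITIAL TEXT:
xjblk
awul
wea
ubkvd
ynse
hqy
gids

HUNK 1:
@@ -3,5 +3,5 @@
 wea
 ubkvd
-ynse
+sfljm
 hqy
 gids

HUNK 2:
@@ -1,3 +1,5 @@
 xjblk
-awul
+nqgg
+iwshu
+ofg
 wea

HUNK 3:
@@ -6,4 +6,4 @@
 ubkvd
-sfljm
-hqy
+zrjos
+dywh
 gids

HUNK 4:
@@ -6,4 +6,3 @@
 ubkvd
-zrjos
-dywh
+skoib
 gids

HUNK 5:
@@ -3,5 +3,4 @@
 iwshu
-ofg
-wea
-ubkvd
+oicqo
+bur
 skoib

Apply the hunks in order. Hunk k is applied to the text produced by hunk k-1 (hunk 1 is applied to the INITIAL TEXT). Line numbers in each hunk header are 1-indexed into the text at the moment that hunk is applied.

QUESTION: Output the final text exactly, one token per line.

Hunk 1: at line 3 remove [ynse] add [sfljm] -> 7 lines: xjblk awul wea ubkvd sfljm hqy gids
Hunk 2: at line 1 remove [awul] add [nqgg,iwshu,ofg] -> 9 lines: xjblk nqgg iwshu ofg wea ubkvd sfljm hqy gids
Hunk 3: at line 6 remove [sfljm,hqy] add [zrjos,dywh] -> 9 lines: xjblk nqgg iwshu ofg wea ubkvd zrjos dywh gids
Hunk 4: at line 6 remove [zrjos,dywh] add [skoib] -> 8 lines: xjblk nqgg iwshu ofg wea ubkvd skoib gids
Hunk 5: at line 3 remove [ofg,wea,ubkvd] add [oicqo,bur] -> 7 lines: xjblk nqgg iwshu oicqo bur skoib gids

Answer: xjblk
nqgg
iwshu
oicqo
bur
skoib
gids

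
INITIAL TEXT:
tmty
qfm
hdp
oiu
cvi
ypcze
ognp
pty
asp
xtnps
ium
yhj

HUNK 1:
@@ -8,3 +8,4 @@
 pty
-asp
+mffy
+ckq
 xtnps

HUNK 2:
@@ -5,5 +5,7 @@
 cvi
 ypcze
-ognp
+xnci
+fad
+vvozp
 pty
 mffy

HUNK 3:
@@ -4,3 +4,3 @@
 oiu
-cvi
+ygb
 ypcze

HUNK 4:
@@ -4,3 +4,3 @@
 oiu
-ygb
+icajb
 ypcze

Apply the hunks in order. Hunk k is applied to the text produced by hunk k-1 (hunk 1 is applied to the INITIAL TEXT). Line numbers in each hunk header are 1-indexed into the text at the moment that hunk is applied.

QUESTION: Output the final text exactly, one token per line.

Hunk 1: at line 8 remove [asp] add [mffy,ckq] -> 13 lines: tmty qfm hdp oiu cvi ypcze ognp pty mffy ckq xtnps ium yhj
Hunk 2: at line 5 remove [ognp] add [xnci,fad,vvozp] -> 15 lines: tmty qfm hdp oiu cvi ypcze xnci fad vvozp pty mffy ckq xtnps ium yhj
Hunk 3: at line 4 remove [cvi] add [ygb] -> 15 lines: tmty qfm hdp oiu ygb ypcze xnci fad vvozp pty mffy ckq xtnps ium yhj
Hunk 4: at line 4 remove [ygb] add [icajb] -> 15 lines: tmty qfm hdp oiu icajb ypcze xnci fad vvozp pty mffy ckq xtnps ium yhj

Answer: tmty
qfm
hdp
oiu
icajb
ypcze
xnci
fad
vvozp
pty
mffy
ckq
xtnps
ium
yhj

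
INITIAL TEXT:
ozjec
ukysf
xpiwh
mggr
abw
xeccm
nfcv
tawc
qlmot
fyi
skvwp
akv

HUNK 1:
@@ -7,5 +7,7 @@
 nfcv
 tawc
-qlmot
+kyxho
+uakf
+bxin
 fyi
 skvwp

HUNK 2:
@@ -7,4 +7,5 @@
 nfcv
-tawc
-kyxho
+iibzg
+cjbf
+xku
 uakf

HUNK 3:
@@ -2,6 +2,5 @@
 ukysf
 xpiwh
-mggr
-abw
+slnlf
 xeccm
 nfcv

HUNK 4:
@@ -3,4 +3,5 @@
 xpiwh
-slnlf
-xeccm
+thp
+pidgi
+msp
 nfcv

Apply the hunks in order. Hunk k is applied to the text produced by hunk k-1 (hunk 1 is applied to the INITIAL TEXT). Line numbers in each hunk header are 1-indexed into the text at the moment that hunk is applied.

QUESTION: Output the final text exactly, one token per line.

Answer: ozjec
ukysf
xpiwh
thp
pidgi
msp
nfcv
iibzg
cjbf
xku
uakf
bxin
fyi
skvwp
akv

Derivation:
Hunk 1: at line 7 remove [qlmot] add [kyxho,uakf,bxin] -> 14 lines: ozjec ukysf xpiwh mggr abw xeccm nfcv tawc kyxho uakf bxin fyi skvwp akv
Hunk 2: at line 7 remove [tawc,kyxho] add [iibzg,cjbf,xku] -> 15 lines: ozjec ukysf xpiwh mggr abw xeccm nfcv iibzg cjbf xku uakf bxin fyi skvwp akv
Hunk 3: at line 2 remove [mggr,abw] add [slnlf] -> 14 lines: ozjec ukysf xpiwh slnlf xeccm nfcv iibzg cjbf xku uakf bxin fyi skvwp akv
Hunk 4: at line 3 remove [slnlf,xeccm] add [thp,pidgi,msp] -> 15 lines: ozjec ukysf xpiwh thp pidgi msp nfcv iibzg cjbf xku uakf bxin fyi skvwp akv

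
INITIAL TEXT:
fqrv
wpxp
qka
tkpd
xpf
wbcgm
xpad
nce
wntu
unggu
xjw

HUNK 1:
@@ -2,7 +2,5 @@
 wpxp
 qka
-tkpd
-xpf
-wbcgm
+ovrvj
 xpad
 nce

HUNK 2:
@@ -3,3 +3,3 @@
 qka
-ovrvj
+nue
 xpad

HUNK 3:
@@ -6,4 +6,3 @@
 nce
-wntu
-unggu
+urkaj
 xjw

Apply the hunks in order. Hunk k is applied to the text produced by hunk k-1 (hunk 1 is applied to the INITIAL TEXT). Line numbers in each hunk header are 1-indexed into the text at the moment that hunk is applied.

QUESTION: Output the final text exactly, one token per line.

Hunk 1: at line 2 remove [tkpd,xpf,wbcgm] add [ovrvj] -> 9 lines: fqrv wpxp qka ovrvj xpad nce wntu unggu xjw
Hunk 2: at line 3 remove [ovrvj] add [nue] -> 9 lines: fqrv wpxp qka nue xpad nce wntu unggu xjw
Hunk 3: at line 6 remove [wntu,unggu] add [urkaj] -> 8 lines: fqrv wpxp qka nue xpad nce urkaj xjw

Answer: fqrv
wpxp
qka
nue
xpad
nce
urkaj
xjw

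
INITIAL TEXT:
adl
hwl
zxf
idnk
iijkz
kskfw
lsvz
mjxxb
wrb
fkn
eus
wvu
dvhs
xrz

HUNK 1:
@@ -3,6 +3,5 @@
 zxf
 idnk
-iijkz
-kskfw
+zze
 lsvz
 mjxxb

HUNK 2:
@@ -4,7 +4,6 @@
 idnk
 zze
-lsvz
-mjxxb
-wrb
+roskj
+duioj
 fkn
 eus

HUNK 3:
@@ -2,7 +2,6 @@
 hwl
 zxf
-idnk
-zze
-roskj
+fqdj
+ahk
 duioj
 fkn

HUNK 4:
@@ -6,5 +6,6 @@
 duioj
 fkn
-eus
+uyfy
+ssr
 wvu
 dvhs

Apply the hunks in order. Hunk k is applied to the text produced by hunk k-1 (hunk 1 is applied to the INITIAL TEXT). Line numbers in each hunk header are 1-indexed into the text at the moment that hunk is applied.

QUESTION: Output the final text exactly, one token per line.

Hunk 1: at line 3 remove [iijkz,kskfw] add [zze] -> 13 lines: adl hwl zxf idnk zze lsvz mjxxb wrb fkn eus wvu dvhs xrz
Hunk 2: at line 4 remove [lsvz,mjxxb,wrb] add [roskj,duioj] -> 12 lines: adl hwl zxf idnk zze roskj duioj fkn eus wvu dvhs xrz
Hunk 3: at line 2 remove [idnk,zze,roskj] add [fqdj,ahk] -> 11 lines: adl hwl zxf fqdj ahk duioj fkn eus wvu dvhs xrz
Hunk 4: at line 6 remove [eus] add [uyfy,ssr] -> 12 lines: adl hwl zxf fqdj ahk duioj fkn uyfy ssr wvu dvhs xrz

Answer: adl
hwl
zxf
fqdj
ahk
duioj
fkn
uyfy
ssr
wvu
dvhs
xrz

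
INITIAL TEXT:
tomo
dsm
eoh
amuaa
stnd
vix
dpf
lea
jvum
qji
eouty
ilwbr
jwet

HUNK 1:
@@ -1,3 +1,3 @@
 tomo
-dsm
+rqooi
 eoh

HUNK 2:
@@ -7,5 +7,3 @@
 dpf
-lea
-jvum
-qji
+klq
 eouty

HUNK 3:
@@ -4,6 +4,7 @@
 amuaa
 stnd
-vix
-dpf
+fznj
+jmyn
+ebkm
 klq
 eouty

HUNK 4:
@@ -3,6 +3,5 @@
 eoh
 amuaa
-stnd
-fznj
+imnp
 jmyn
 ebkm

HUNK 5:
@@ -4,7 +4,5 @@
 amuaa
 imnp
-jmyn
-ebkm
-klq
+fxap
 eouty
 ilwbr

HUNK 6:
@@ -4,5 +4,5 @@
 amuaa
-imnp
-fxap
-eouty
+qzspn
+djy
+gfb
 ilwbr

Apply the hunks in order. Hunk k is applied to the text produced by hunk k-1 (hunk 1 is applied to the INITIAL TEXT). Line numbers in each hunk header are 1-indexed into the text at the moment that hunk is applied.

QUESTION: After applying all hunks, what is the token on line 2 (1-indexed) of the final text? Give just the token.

Answer: rqooi

Derivation:
Hunk 1: at line 1 remove [dsm] add [rqooi] -> 13 lines: tomo rqooi eoh amuaa stnd vix dpf lea jvum qji eouty ilwbr jwet
Hunk 2: at line 7 remove [lea,jvum,qji] add [klq] -> 11 lines: tomo rqooi eoh amuaa stnd vix dpf klq eouty ilwbr jwet
Hunk 3: at line 4 remove [vix,dpf] add [fznj,jmyn,ebkm] -> 12 lines: tomo rqooi eoh amuaa stnd fznj jmyn ebkm klq eouty ilwbr jwet
Hunk 4: at line 3 remove [stnd,fznj] add [imnp] -> 11 lines: tomo rqooi eoh amuaa imnp jmyn ebkm klq eouty ilwbr jwet
Hunk 5: at line 4 remove [jmyn,ebkm,klq] add [fxap] -> 9 lines: tomo rqooi eoh amuaa imnp fxap eouty ilwbr jwet
Hunk 6: at line 4 remove [imnp,fxap,eouty] add [qzspn,djy,gfb] -> 9 lines: tomo rqooi eoh amuaa qzspn djy gfb ilwbr jwet
Final line 2: rqooi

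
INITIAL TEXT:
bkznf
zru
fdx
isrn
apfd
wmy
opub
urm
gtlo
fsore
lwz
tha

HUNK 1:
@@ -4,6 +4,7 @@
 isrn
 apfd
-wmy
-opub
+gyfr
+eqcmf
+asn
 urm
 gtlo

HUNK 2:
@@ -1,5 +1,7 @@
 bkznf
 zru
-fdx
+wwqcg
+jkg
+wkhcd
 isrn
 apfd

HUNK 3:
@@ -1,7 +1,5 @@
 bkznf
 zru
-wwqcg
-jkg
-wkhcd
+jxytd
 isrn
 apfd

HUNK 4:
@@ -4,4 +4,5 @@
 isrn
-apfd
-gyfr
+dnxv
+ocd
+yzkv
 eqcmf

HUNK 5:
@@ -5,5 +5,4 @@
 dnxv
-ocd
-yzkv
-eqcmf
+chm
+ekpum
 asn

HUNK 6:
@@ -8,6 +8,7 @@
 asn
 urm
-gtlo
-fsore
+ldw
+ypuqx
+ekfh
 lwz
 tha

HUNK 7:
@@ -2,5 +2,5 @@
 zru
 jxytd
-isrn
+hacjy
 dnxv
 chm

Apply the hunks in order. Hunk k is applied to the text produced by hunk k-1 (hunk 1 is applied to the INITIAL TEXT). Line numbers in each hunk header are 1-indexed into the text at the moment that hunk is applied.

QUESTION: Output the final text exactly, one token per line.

Answer: bkznf
zru
jxytd
hacjy
dnxv
chm
ekpum
asn
urm
ldw
ypuqx
ekfh
lwz
tha

Derivation:
Hunk 1: at line 4 remove [wmy,opub] add [gyfr,eqcmf,asn] -> 13 lines: bkznf zru fdx isrn apfd gyfr eqcmf asn urm gtlo fsore lwz tha
Hunk 2: at line 1 remove [fdx] add [wwqcg,jkg,wkhcd] -> 15 lines: bkznf zru wwqcg jkg wkhcd isrn apfd gyfr eqcmf asn urm gtlo fsore lwz tha
Hunk 3: at line 1 remove [wwqcg,jkg,wkhcd] add [jxytd] -> 13 lines: bkznf zru jxytd isrn apfd gyfr eqcmf asn urm gtlo fsore lwz tha
Hunk 4: at line 4 remove [apfd,gyfr] add [dnxv,ocd,yzkv] -> 14 lines: bkznf zru jxytd isrn dnxv ocd yzkv eqcmf asn urm gtlo fsore lwz tha
Hunk 5: at line 5 remove [ocd,yzkv,eqcmf] add [chm,ekpum] -> 13 lines: bkznf zru jxytd isrn dnxv chm ekpum asn urm gtlo fsore lwz tha
Hunk 6: at line 8 remove [gtlo,fsore] add [ldw,ypuqx,ekfh] -> 14 lines: bkznf zru jxytd isrn dnxv chm ekpum asn urm ldw ypuqx ekfh lwz tha
Hunk 7: at line 2 remove [isrn] add [hacjy] -> 14 lines: bkznf zru jxytd hacjy dnxv chm ekpum asn urm ldw ypuqx ekfh lwz tha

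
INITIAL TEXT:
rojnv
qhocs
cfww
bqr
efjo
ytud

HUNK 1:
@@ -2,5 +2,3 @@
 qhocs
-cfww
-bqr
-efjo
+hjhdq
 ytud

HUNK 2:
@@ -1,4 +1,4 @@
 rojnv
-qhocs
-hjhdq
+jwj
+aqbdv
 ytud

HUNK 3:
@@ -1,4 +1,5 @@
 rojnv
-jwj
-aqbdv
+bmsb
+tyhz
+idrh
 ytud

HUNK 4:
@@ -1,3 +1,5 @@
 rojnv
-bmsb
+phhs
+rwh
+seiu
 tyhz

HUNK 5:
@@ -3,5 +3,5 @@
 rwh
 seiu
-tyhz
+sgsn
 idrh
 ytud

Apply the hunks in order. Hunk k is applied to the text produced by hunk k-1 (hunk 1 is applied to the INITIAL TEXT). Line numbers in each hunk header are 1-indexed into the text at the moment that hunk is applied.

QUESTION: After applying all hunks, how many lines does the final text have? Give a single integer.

Hunk 1: at line 2 remove [cfww,bqr,efjo] add [hjhdq] -> 4 lines: rojnv qhocs hjhdq ytud
Hunk 2: at line 1 remove [qhocs,hjhdq] add [jwj,aqbdv] -> 4 lines: rojnv jwj aqbdv ytud
Hunk 3: at line 1 remove [jwj,aqbdv] add [bmsb,tyhz,idrh] -> 5 lines: rojnv bmsb tyhz idrh ytud
Hunk 4: at line 1 remove [bmsb] add [phhs,rwh,seiu] -> 7 lines: rojnv phhs rwh seiu tyhz idrh ytud
Hunk 5: at line 3 remove [tyhz] add [sgsn] -> 7 lines: rojnv phhs rwh seiu sgsn idrh ytud
Final line count: 7

Answer: 7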